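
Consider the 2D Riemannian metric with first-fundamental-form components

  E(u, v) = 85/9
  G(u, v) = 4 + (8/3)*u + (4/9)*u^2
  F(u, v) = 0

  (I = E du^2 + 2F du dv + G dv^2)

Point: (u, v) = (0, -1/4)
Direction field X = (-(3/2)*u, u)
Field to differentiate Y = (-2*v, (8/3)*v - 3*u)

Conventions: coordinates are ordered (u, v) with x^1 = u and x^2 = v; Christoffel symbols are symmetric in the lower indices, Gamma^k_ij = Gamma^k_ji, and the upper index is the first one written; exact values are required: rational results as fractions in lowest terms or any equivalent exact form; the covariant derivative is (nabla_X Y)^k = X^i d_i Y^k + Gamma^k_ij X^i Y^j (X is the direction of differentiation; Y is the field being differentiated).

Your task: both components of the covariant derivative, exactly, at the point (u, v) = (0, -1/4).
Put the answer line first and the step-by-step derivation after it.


Answer: (nabla_X Y)^u = 0, (nabla_X Y)^v = 0

E = 85/9, F = 0, G = 4 at the point
E_u = 0, E_v = 0, F_u = 0, F_v = 0, G_u = 8/3, G_v = 0
EG - F^2 = 340/9;  g^inv = (9/340) * [[4, 0], [0, 85/9]]
first-kind symbols [ij,l] = (1/2)(d_i g_jl + d_j g_il - d_l g_ij): [uu,u] = E_u/2 = 0, [uu,v] = F_u - E_v/2 = 0, [uv,u] = E_v/2 = 0, [uv,v] = G_u/2 = 4/3, [vv,u] = F_v - G_u/2 = -4/3, [vv,v] = G_v/2 = 0
Gamma^u_ij = (G*[ij,u] - F*[ij,v])/(EG - F^2), Gamma^v_ij = (E*[ij,v] - F*[ij,u])/(EG - F^2)
Gamma_uuu = 0, Gamma_uuv = 0, Gamma_uvv = -12/85, Gamma_vuu = 0, Gamma_vuv = 1/3, Gamma_vvv = 0
X = (0, 0), Y = (1/2, -2/3) at the point


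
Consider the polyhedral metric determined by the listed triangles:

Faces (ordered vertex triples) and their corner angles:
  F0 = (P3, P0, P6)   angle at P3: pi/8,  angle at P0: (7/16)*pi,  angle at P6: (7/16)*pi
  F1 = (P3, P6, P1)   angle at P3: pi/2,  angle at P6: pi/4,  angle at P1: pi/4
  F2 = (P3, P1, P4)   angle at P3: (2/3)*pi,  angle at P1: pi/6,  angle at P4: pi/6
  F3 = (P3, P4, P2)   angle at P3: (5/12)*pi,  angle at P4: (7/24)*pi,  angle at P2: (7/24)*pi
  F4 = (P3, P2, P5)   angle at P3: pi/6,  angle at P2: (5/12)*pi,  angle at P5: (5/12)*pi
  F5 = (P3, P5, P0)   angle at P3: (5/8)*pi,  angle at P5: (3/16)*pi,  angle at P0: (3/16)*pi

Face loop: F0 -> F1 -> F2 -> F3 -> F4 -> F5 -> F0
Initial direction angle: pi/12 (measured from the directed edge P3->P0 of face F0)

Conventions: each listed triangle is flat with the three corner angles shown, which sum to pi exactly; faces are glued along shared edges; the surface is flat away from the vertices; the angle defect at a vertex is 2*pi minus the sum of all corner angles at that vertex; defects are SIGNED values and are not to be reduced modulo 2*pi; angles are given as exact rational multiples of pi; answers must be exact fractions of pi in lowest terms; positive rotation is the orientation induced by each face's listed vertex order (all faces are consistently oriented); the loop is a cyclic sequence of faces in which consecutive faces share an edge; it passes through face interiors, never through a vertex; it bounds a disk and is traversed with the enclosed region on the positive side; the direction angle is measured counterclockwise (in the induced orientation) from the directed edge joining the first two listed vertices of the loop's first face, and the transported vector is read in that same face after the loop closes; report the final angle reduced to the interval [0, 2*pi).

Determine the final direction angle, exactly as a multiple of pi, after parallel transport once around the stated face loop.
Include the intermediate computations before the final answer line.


enclosed vertex P3: corner angles sum to (5/2)*pi, defect = 2*pi - (5/2)*pi = -pi/2
transport around the loop rotates by the sum of enclosed defects; add to the initial angle mod 2*pi
final angle = pi/12 - pi/2 = (19/12)*pi (mod 2*pi)

Answer: final direction angle = (19/12)*pi


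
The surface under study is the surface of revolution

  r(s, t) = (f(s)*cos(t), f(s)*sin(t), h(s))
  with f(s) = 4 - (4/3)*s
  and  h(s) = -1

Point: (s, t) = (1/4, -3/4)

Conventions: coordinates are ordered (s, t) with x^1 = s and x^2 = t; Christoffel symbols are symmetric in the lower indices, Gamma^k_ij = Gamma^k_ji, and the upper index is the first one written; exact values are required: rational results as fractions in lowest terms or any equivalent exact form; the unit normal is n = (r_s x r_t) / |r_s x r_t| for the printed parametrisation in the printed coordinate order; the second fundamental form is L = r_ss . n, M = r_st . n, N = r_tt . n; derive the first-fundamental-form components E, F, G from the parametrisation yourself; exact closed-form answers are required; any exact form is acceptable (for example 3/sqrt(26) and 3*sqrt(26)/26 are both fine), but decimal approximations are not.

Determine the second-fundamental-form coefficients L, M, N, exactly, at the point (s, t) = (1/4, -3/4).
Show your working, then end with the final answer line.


f = 11/3, f' = -4/3, f'' = 0, h' = 0, h'' = 0
E = 16/9, F = 0, G = 121/9; answer radicand W^2 = 16/9
unnormalised second-form numerators: l = 0, m = 0, n = 0; L = l/sqrt(16/9), and similarly M = m/sqrt(W^2), N = n/sqrt(W^2)

Answer: L = 0, M = 0, N = 0


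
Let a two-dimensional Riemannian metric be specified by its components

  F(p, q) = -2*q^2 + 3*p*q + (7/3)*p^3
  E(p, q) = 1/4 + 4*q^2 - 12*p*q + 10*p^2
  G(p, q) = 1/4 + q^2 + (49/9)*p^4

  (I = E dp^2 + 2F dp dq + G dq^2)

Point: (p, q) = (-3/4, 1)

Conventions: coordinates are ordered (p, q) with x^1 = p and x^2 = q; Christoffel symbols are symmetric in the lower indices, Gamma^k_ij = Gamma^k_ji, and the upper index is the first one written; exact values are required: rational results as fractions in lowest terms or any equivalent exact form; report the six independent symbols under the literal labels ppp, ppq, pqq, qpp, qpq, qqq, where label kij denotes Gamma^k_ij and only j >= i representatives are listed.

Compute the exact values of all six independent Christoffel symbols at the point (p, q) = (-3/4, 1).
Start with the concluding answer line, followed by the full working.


Answer: Gamma_ppp = -197876/117597, Gamma_ppq = 5006/117597, Gamma_pqq = 849/78398, Gamma_qpp = -410240/117597, Gamma_qpq = -172912/117597, Gamma_qqq = 13934/39199

E = 151/8, F = -335/64, G = 761/256 at the point
E_p = -27, E_q = 17, F_p = 111/16, F_q = -25/4, G_p = -147/16, G_q = 2
EG - F^2 = 117597/4096;  g^inv = (4096/117597) * [[761/256, 335/64], [335/64, 151/8]]
first-kind symbols [ij,l] = (1/2)(d_i g_jl + d_j g_il - d_l g_ij): [pp,p] = E_p/2 = -27/2, [pp,q] = F_p - E_q/2 = -25/16, [pq,p] = E_q/2 = 17/2, [pq,q] = G_p/2 = -147/32, [qq,p] = F_q - G_p/2 = -53/32, [qq,q] = G_q/2 = 1
Gamma^p_ij = (G*[ij,p] - F*[ij,q])/(EG - F^2), Gamma^q_ij = (E*[ij,q] - F*[ij,p])/(EG - F^2)


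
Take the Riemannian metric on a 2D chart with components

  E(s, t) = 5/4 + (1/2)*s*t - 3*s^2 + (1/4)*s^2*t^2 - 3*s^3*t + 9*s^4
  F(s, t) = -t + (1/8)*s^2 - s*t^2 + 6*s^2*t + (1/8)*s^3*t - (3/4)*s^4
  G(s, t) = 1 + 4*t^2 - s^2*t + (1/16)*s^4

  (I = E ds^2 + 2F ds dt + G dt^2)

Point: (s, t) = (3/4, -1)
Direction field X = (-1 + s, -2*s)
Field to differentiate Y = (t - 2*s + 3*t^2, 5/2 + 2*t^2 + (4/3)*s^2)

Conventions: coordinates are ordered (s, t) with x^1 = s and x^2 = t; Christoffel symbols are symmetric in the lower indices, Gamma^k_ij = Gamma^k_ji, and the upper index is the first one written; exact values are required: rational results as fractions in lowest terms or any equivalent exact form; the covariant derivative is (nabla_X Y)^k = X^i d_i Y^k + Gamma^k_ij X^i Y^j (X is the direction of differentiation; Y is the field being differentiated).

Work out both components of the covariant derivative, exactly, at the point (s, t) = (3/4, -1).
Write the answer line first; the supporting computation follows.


Answer: (nabla_X Y)^s = 32614/6573, (nabla_X Y)^t = 317552/32865

E = 881/256, F = -3425/1024, G = 22865/4096 at the point
E_s = 125/8, E_t = -75/64, F_s = -1445/128, F_t = 2011/512, G_s = 411/256, G_t = -137/16
EG - F^2 = 32865/4096;  g^inv = (4096/32865) * [[22865/4096, 3425/1024], [3425/1024, 881/256]]
first-kind symbols [ij,l] = (1/2)(d_i g_jl + d_j g_il - d_l g_ij): [ss,s] = E_s/2 = 125/16, [ss,t] = F_s - E_t/2 = -685/64, [st,s] = E_t/2 = -75/128, [st,t] = G_s/2 = 411/512, [tt,s] = F_t - G_s/2 = 25/8, [tt,t] = G_t/2 = -137/32
Gamma^s_ij = (G*[ij,s] - F*[ij,t])/(EG - F^2), Gamma^t_ij = (E*[ij,t] - F*[ij,s])/(EG - F^2)
Gamma_sss = 6400/6573, Gamma_sst = -160/2191, Gamma_stt = 2560/6573, Gamma_tss = -8768/6573, Gamma_tst = 1096/10955, Gamma_ttt = -17536/32865
X = (-1/4, -3/2), Y = (1/2, 21/4) at the point


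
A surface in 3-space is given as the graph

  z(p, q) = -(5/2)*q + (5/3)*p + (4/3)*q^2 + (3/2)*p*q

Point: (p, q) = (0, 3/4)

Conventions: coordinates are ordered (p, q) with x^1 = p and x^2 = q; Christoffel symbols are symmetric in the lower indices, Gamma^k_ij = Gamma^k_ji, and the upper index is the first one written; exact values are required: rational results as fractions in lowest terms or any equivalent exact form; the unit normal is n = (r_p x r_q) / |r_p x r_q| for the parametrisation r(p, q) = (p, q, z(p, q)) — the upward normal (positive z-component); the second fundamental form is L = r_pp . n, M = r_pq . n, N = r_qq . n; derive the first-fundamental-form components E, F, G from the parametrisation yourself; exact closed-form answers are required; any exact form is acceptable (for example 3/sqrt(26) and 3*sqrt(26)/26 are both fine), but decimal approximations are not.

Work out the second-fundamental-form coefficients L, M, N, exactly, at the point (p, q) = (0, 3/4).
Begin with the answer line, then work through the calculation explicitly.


Answer: L = 0, M = 36*sqrt(5209)/5209, N = 64*sqrt(5209)/5209

z_p = 67/24, z_q = -1/2, z_pp = 0, z_pq = 3/2, z_qq = 8/3
E = 5065/576, F = -67/48, G = 5/4; answer radicand W^2 = 5209/576
unnormalised second-form numerators: l = 0, m = 3/2, n = 8/3; L = l/sqrt(5209/576), and similarly M = m/sqrt(W^2), N = n/sqrt(W^2)


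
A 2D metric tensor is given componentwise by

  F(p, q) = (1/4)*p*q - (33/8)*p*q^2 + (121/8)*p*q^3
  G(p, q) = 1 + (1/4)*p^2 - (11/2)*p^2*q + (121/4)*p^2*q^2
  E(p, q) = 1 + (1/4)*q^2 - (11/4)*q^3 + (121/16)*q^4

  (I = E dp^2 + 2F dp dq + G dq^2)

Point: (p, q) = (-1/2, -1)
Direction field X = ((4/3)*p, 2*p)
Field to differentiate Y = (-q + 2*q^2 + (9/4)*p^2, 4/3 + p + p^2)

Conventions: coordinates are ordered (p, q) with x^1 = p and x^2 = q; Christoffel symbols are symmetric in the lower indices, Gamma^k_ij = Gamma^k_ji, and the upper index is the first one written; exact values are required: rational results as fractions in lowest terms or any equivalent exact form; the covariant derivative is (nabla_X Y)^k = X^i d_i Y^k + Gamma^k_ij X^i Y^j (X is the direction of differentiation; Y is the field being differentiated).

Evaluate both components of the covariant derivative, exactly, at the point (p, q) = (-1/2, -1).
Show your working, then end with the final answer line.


E = 185/16, F = 39/4, G = 10 at the point
E_p = 0, E_q = -39, F_p = -39/2, F_q = -431/16, G_p = -36, G_q = -33/2
EG - F^2 = 329/16;  g^inv = (16/329) * [[10, -39/4], [-39/4, 185/16]]
first-kind symbols [ij,l] = (1/2)(d_i g_jl + d_j g_il - d_l g_ij): [pp,p] = E_p/2 = 0, [pp,q] = F_p - E_q/2 = 0, [pq,p] = E_q/2 = -39/2, [pq,q] = G_p/2 = -18, [qq,p] = F_q - G_p/2 = -143/16, [qq,q] = G_q/2 = -33/4
Gamma^p_ij = (G*[ij,p] - F*[ij,q])/(EG - F^2), Gamma^q_ij = (E*[ij,q] - F*[ij,p])/(EG - F^2)
Gamma_ppp = 0, Gamma_ppq = -312/329, Gamma_pqq = -143/329, Gamma_qpp = 0, Gamma_qpq = -288/329, Gamma_qqq = -132/329
X = (-2/3, -1), Y = (57/16, 13/12) at the point

Answer: (nabla_X Y)^p = 14521/1316, (nabla_X Y)^q = 1377/329


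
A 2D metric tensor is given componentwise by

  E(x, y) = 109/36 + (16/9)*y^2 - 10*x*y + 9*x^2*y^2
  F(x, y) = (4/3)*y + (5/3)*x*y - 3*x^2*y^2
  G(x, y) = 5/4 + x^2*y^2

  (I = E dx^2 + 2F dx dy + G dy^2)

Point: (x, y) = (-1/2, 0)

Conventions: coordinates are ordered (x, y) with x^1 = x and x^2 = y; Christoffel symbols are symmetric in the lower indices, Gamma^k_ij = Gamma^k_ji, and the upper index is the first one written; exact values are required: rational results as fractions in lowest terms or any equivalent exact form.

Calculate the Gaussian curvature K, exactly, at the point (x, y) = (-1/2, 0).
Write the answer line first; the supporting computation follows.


Answer: K = -932/11881

E = 109/36, F = 0, G = 5/4, EG - F^2 = 545/144 at the point
E_x = 0, E_y = 5, F_x = 0, F_y = 1/2, G_x = 0, G_y = 0
E_yy = 145/18, F_xy = 5/3, G_xx = 0
Apply the Brioschi formula K = (det M1 - det M2)/(EG - F^2)^2 over the derivative matrices of E, F, G.
M1 = [[-E_yy/2 + F_xy - G_xx/2, E_x/2, F_x - E_y/2], [F_y - G_x/2, E, F], [G_y/2, F, G]] = [[-85/36, 0, -5/2], [1/2, 109/36, 0], [0, 0, 5/4]]; det M1 = -46325/5184
M2 = [[0, E_y/2, G_x/2], [E_y/2, E, F], [G_x/2, F, G]] = [[0, 5/2, 0], [5/2, 109/36, 0], [0, 0, 5/4]]; det M2 = -125/16
det M1 - det M2 = -5825/5184; K = -5825/5184 / (545/144)^2 = -932/11881


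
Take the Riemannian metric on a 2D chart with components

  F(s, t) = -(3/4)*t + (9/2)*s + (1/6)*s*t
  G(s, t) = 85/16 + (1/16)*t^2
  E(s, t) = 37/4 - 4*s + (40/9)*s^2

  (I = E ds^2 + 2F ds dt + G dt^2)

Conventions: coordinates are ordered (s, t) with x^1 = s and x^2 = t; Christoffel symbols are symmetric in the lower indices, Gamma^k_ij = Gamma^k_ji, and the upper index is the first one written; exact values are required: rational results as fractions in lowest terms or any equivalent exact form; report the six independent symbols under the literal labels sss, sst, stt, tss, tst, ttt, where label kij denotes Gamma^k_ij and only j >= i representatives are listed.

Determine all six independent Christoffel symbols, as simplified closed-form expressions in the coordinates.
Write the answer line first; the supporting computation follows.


Answer: Gamma_sss = (144*s*t^2 - 864*s*t + 1936*s + 1944*t - 6120)/(144*s^2*t^2 - 864*s^2*t + 1936*s^2 + 3888*s*t - 12240*s + 9*t^2 + 28305), Gamma_sst = 0, Gamma_stt = (-162*s*t + 510*s - 2295)/(144*s^2*t^2 - 864*s^2*t + 1936*s^2 + 3888*s*t - 12240*s + 9*t^2 + 28305), Gamma_tss = (1728*s*t - 5184*s + 24*t + 23976)/(144*s^2*t^2 - 864*s^2*t + 1936*s^2 + 3888*s*t - 12240*s + 9*t^2 + 28305), Gamma_tst = 0, Gamma_ttt = (144*s^2*t - 432*s^2 + 1944*s + 9*t)/(144*s^2*t^2 - 864*s^2*t + 1936*s^2 + 3888*s*t - 12240*s + 9*t^2 + 28305)

E = 37/4 - 4*s + (40/9)*s^2; F = -(3/4)*t + (9/2)*s + (1/6)*s*t; G = 85/16 + (1/16)*t^2
Gamma^k_ij = (1/2) g^{kl} (d_i g_jl + d_j g_il - d_l g_ij), with g^inv = (1/(EG-F^2)) [[G, -F], [-F, E]]
first partials: E_s = -4 + (80/9)*s, E_t = 0, F_s = 9/2 + (1/6)*t, F_t = -3/4 + (1/6)*s, G_s = 0, G_t = (1/8)*t
D = EG - F^2 = 3145/64 - (85/4)*s + (1/64)*t^2 + (27/4)*s*t + (121/36)*s^2 - (3/2)*s^2*t + (1/4)*s^2*t^2
expanded: Gamma^s_ss = (G E_s - 2F F_s + F E_t)/(2D), Gamma^s_st = (G E_t - F G_s)/(2D), Gamma^s_tt = (2G F_t - G G_s - F G_t)/(2D), Gamma^t_ss = (2E F_s - E E_t - F E_s)/(2D), Gamma^t_st = (E G_s - F E_t)/(2D), Gamma^t_tt = (E G_t - 2F F_t + F G_s)/(2D); substitute and cancel common factors


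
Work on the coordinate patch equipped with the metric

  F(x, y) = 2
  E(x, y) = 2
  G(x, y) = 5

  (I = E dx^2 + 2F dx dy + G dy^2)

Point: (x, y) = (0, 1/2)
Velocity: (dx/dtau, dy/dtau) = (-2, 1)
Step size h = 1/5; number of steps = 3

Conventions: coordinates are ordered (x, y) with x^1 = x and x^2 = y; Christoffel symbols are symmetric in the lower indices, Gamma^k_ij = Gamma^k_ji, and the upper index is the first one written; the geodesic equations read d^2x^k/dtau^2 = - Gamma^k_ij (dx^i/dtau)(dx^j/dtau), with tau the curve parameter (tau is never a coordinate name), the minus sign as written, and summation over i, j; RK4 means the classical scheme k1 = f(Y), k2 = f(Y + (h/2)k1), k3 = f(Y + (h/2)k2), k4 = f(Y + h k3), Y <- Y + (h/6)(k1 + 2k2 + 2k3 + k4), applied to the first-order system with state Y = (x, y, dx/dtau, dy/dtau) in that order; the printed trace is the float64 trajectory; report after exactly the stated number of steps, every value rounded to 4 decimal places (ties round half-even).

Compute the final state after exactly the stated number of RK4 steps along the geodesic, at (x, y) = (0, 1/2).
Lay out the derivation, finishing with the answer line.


f(Y) = (dx/dtau, dy/dtau, -Gamma^x_ij Y'^i Y'^j, -Gamma^y_ij Y'^i Y'^j) with the Gammas evaluated at the stage position; h = 0.200000; intermediate values shown to 6 dp
step 0: x = 0.0000, y = 0.5000, dx/dtau = -2.0000, dy/dtau = 1.0000
step 1:
  k1: at (x, y) = (0.000000, 0.500000), (dx/dtau, dy/dtau) = (-2.000000, 1.000000); Gamma_xxx = 0.000000, Gamma_xxy = 0.000000, Gamma_xyy = 0.000000, Gamma_yxx = 0.000000, Gamma_yxy = 0.000000, Gamma_yyy = 0.000000; k1 = (-2.000000, 1.000000, 0.000000, 0.000000)
  k2: at (x, y) = (-0.200000, 0.600000), (dx/dtau, dy/dtau) = (-2.000000, 1.000000); Gamma_xxx = 0.000000, Gamma_xxy = 0.000000, Gamma_xyy = 0.000000, Gamma_yxx = 0.000000, Gamma_yxy = 0.000000, Gamma_yyy = 0.000000; k2 = (-2.000000, 1.000000, 0.000000, 0.000000)
  k3: at (x, y) = (-0.200000, 0.600000), (dx/dtau, dy/dtau) = (-2.000000, 1.000000); Gamma_xxx = 0.000000, Gamma_xxy = 0.000000, Gamma_xyy = 0.000000, Gamma_yxx = 0.000000, Gamma_yxy = 0.000000, Gamma_yyy = 0.000000; k3 = (-2.000000, 1.000000, 0.000000, 0.000000)
  k4: at (x, y) = (-0.400000, 0.700000), (dx/dtau, dy/dtau) = (-2.000000, 1.000000); Gamma_xxx = 0.000000, Gamma_xxy = 0.000000, Gamma_xyy = 0.000000, Gamma_yxx = 0.000000, Gamma_yxy = 0.000000, Gamma_yyy = 0.000000; k4 = (-2.000000, 1.000000, 0.000000, 0.000000)
  Y <- Y + (h/6)(k1 + 2k2 + 2k3 + k4): x = -0.4000, y = 0.7000, dx/dtau = -2.0000, dy/dtau = 1.0000
step 2:
  k1: at (x, y) = (-0.400000, 0.700000), (dx/dtau, dy/dtau) = (-2.000000, 1.000000); Gamma_xxx = 0.000000, Gamma_xxy = 0.000000, Gamma_xyy = 0.000000, Gamma_yxx = 0.000000, Gamma_yxy = 0.000000, Gamma_yyy = 0.000000; k1 = (-2.000000, 1.000000, 0.000000, 0.000000)
  k2: at (x, y) = (-0.600000, 0.800000), (dx/dtau, dy/dtau) = (-2.000000, 1.000000); Gamma_xxx = 0.000000, Gamma_xxy = 0.000000, Gamma_xyy = 0.000000, Gamma_yxx = 0.000000, Gamma_yxy = 0.000000, Gamma_yyy = 0.000000; k2 = (-2.000000, 1.000000, 0.000000, 0.000000)
  k3: at (x, y) = (-0.600000, 0.800000), (dx/dtau, dy/dtau) = (-2.000000, 1.000000); Gamma_xxx = 0.000000, Gamma_xxy = 0.000000, Gamma_xyy = 0.000000, Gamma_yxx = 0.000000, Gamma_yxy = 0.000000, Gamma_yyy = 0.000000; k3 = (-2.000000, 1.000000, 0.000000, 0.000000)
  k4: at (x, y) = (-0.800000, 0.900000), (dx/dtau, dy/dtau) = (-2.000000, 1.000000); Gamma_xxx = 0.000000, Gamma_xxy = 0.000000, Gamma_xyy = 0.000000, Gamma_yxx = 0.000000, Gamma_yxy = 0.000000, Gamma_yyy = 0.000000; k4 = (-2.000000, 1.000000, 0.000000, 0.000000)
  Y <- Y + (h/6)(k1 + 2k2 + 2k3 + k4): x = -0.8000, y = 0.9000, dx/dtau = -2.0000, dy/dtau = 1.0000
step 3:
  k1: at (x, y) = (-0.800000, 0.900000), (dx/dtau, dy/dtau) = (-2.000000, 1.000000); Gamma_xxx = 0.000000, Gamma_xxy = 0.000000, Gamma_xyy = 0.000000, Gamma_yxx = 0.000000, Gamma_yxy = 0.000000, Gamma_yyy = 0.000000; k1 = (-2.000000, 1.000000, 0.000000, 0.000000)
  k2: at (x, y) = (-1.000000, 1.000000), (dx/dtau, dy/dtau) = (-2.000000, 1.000000); Gamma_xxx = 0.000000, Gamma_xxy = 0.000000, Gamma_xyy = 0.000000, Gamma_yxx = 0.000000, Gamma_yxy = 0.000000, Gamma_yyy = 0.000000; k2 = (-2.000000, 1.000000, 0.000000, 0.000000)
  k3: at (x, y) = (-1.000000, 1.000000), (dx/dtau, dy/dtau) = (-2.000000, 1.000000); Gamma_xxx = 0.000000, Gamma_xxy = 0.000000, Gamma_xyy = 0.000000, Gamma_yxx = 0.000000, Gamma_yxy = 0.000000, Gamma_yyy = 0.000000; k3 = (-2.000000, 1.000000, 0.000000, 0.000000)
  k4: at (x, y) = (-1.200000, 1.100000), (dx/dtau, dy/dtau) = (-2.000000, 1.000000); Gamma_xxx = 0.000000, Gamma_xxy = 0.000000, Gamma_xyy = 0.000000, Gamma_yxx = 0.000000, Gamma_yxy = 0.000000, Gamma_yyy = 0.000000; k4 = (-2.000000, 1.000000, 0.000000, 0.000000)
  Y <- Y + (h/6)(k1 + 2k2 + 2k3 + k4): x = -1.2000, y = 1.1000, dx/dtau = -2.0000, dy/dtau = 1.0000

Answer: x = -1.2000, y = 1.1000, dx/dtau = -2.0000, dy/dtau = 1.0000


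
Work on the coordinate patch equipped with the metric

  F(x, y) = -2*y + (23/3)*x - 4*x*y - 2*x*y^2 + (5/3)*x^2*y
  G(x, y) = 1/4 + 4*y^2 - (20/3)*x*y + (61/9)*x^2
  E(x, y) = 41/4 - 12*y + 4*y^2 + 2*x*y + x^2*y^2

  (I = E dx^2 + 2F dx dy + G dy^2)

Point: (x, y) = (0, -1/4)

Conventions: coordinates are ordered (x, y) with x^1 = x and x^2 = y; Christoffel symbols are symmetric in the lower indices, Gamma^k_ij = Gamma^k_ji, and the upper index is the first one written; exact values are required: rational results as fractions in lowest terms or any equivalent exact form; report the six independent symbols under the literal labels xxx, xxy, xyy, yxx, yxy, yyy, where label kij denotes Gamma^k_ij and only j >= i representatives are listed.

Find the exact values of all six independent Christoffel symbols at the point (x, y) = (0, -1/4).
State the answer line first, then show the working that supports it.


Answer: Gamma_xxx = -379/312, Gamma_xxy = -47/78, Gamma_xyy = -11/78, Gamma_yxx = 3359/104, Gamma_yxy = 59/26, Gamma_yyy = -145/78

E = 27/2, F = 1/2, G = 1/2 at the point
E_x = -1/2, E_y = -14, F_x = 205/24, F_y = -2, G_x = 5/3, G_y = -2
EG - F^2 = 13/2;  g^inv = (2/13) * [[1/2, -1/2], [-1/2, 27/2]]
first-kind symbols [ij,l] = (1/2)(d_i g_jl + d_j g_il - d_l g_ij): [xx,x] = E_x/2 = -1/4, [xx,y] = F_x - E_y/2 = 373/24, [xy,x] = E_y/2 = -7, [xy,y] = G_x/2 = 5/6, [yy,x] = F_y - G_x/2 = -17/6, [yy,y] = G_y/2 = -1
Gamma^x_ij = (G*[ij,x] - F*[ij,y])/(EG - F^2), Gamma^y_ij = (E*[ij,y] - F*[ij,x])/(EG - F^2)


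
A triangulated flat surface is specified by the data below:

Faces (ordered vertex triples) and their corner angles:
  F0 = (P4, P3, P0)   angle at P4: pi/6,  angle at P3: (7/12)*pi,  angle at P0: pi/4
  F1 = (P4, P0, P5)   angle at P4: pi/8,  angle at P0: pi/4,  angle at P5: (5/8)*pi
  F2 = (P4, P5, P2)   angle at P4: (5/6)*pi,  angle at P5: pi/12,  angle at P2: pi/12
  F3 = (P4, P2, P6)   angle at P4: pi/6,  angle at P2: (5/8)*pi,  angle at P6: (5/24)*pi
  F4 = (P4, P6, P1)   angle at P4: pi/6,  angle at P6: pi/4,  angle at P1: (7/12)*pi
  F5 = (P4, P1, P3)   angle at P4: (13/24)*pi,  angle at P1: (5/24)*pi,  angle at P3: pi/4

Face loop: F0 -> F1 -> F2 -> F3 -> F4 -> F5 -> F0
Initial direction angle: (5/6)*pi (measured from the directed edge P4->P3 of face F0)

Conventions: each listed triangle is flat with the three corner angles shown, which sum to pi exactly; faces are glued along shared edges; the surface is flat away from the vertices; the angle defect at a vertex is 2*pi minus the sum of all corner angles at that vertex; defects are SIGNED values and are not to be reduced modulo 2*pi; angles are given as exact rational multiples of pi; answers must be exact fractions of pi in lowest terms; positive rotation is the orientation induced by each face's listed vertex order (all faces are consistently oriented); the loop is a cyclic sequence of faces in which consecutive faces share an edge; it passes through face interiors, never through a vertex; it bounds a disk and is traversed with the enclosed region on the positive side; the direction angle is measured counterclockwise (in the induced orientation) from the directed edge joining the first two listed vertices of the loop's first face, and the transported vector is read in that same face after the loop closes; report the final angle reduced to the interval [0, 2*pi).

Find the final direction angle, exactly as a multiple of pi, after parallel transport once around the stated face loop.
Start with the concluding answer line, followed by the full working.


Answer: final direction angle = (5/6)*pi

enclosed vertex P4: corner angles sum to 2*pi, defect = 2*pi - 2*pi = 0
by Gauss-Bonnet the loop rotates the vector by the enclosed defect sum (positive orientation, mod 2*pi)
final angle = (5/6)*pi + 0 = (5/6)*pi (mod 2*pi)


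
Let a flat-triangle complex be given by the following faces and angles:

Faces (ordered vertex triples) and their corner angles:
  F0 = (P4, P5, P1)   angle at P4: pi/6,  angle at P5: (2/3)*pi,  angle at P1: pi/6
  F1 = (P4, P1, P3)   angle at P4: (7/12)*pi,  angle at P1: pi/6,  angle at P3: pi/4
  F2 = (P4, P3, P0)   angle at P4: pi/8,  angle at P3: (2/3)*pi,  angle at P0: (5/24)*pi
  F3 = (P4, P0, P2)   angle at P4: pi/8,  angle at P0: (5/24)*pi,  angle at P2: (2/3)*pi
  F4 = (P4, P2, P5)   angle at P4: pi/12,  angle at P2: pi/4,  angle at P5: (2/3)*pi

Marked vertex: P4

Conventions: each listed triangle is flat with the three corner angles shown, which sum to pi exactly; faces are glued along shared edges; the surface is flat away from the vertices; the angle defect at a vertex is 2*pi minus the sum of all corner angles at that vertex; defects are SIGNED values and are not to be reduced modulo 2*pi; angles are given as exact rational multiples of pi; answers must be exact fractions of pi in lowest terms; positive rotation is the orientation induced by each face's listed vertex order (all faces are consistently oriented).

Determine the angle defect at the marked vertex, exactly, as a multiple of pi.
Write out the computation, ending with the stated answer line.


Sum of corner angles at P4: (13/12)*pi
defect = 2*pi - (13/12)*pi

Answer: defect(P4) = (11/12)*pi


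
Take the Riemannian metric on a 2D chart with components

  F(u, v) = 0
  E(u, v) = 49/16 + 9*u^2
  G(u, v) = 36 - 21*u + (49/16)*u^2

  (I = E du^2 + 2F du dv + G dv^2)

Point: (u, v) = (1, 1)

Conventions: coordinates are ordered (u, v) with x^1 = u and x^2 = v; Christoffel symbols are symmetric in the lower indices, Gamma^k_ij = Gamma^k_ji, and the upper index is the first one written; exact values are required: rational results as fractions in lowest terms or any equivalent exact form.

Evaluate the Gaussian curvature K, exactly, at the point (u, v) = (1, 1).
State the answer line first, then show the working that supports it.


Answer: K = -16128/633233

E = 193/16, F = 0, G = 289/16, EG - F^2 = 55777/256 at the point
E_u = 18, E_v = 0, F_u = 0, F_v = 0, G_u = -119/8, G_v = 0
E_vv = 0, F_uv = 0, G_uu = 49/8
Using the Brioschi determinant formula for K from the metric derivatives:
M1 = [[-E_vv/2 + F_uv - G_uu/2, E_u/2, F_u - E_v/2], [F_v - G_u/2, E, F], [G_v/2, F, G]] = [[-49/16, 9, 0], [119/16, 193/16, 0], [0, 0, 289/16]]; det M1 = -7685377/4096
M2 = [[0, E_v/2, G_u/2], [E_v/2, E, F], [G_u/2, F, G]] = [[0, 0, -119/16], [0, 193/16, 0], [-119/16, 0, 289/16]]; det M2 = -2733073/4096
det M1 - det M2 = -309519/256; K = -309519/256 / (55777/256)^2 = -16128/633233


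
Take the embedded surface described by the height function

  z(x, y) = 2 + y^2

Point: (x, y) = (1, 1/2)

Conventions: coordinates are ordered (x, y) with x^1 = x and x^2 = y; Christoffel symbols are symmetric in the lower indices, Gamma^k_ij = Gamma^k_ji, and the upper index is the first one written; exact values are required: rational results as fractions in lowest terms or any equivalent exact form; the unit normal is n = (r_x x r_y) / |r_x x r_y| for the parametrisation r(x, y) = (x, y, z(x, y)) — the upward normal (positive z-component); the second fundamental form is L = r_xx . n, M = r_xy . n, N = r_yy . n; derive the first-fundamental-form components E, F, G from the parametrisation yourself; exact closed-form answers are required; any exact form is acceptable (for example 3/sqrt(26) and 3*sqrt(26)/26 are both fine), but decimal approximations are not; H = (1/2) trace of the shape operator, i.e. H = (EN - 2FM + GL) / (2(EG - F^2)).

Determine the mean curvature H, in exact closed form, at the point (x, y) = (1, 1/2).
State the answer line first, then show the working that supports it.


Answer: H = sqrt(2)/4

z_x = 0, z_y = 1, z_xx = 0, z_xy = 0, z_yy = 2
E = 1, F = 0, G = 2; answer radicand W^2 = 2
unnormalised second-form numerators: l = 0, m = 0, n = 2; L = l/sqrt(2), and similarly M = m/sqrt(W^2), N = n/sqrt(W^2)
H = (E*n - 2*F*m + G*l) / (2*(EG - F^2)*sqrt(W^2)); E*n - 2*F*m + G*l = 2, EG - F^2 = 2, so H = (1/2)/sqrt(2)


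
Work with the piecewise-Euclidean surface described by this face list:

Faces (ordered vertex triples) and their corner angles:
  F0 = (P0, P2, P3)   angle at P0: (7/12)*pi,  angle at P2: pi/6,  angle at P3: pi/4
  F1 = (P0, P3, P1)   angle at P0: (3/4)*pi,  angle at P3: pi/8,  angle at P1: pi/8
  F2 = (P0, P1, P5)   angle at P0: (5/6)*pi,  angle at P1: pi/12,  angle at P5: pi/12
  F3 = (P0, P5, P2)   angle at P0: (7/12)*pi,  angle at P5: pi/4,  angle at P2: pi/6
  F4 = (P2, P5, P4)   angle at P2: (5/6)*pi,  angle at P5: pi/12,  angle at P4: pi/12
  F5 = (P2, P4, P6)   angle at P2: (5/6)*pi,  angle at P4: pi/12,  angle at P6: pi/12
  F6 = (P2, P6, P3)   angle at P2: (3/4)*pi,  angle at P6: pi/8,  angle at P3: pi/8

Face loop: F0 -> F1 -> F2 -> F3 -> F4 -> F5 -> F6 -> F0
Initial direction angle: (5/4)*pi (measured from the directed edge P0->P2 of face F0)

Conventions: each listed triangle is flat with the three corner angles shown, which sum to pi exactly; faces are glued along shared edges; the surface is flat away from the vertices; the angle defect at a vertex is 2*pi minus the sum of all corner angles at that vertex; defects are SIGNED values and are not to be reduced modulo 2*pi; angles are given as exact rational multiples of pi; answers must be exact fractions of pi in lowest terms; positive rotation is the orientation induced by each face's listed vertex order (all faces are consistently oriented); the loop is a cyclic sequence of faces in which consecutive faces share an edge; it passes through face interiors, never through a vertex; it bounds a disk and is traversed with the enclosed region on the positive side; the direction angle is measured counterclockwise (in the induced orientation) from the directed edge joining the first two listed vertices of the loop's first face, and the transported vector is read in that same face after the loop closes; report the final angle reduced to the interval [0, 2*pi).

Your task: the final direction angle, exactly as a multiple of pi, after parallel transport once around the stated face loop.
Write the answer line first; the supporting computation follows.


Answer: final direction angle = (7/4)*pi

enclosed vertex P0: corner angles sum to (11/4)*pi, defect = 2*pi - (11/4)*pi = (-3/4)*pi
enclosed vertex P2: corner angles sum to (11/4)*pi, defect = 2*pi - (11/4)*pi = (-3/4)*pi
holonomy = initial angle + sum of enclosed defects (mod 2*pi), positive in the induced orientation
final angle = (5/4)*pi - (3/2)*pi = (7/4)*pi (mod 2*pi)


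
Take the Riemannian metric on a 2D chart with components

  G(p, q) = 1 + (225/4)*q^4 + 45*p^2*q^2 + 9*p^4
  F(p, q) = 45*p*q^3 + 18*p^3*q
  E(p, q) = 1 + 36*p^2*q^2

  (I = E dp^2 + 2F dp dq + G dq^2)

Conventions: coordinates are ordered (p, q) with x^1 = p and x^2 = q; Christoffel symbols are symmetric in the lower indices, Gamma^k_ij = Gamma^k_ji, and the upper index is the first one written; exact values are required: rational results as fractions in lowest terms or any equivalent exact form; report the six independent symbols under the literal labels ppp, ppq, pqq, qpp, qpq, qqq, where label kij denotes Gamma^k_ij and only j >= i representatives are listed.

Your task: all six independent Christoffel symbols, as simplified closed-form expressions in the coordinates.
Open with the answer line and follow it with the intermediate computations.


Answer: Gamma_ppp = 144*p*q^2/(36*p^4 + 324*p^2*q^2 + 225*q^4 + 4), Gamma_ppq = 144*p^2*q/(36*p^4 + 324*p^2*q^2 + 225*q^4 + 4), Gamma_pqq = 360*p*q^2/(36*p^4 + 324*p^2*q^2 + 225*q^4 + 4), Gamma_qpp = (72*p^2*q + 180*q^3)/(36*p^4 + 324*p^2*q^2 + 225*q^4 + 4), Gamma_qpq = (72*p^3 + 180*p*q^2)/(36*p^4 + 324*p^2*q^2 + 225*q^4 + 4), Gamma_qqq = (180*p^2*q + 450*q^3)/(36*p^4 + 324*p^2*q^2 + 225*q^4 + 4)

E = 1 + 36*p^2*q^2; F = 45*p*q^3 + 18*p^3*q; G = 1 + (225/4)*q^4 + 45*p^2*q^2 + 9*p^4
Gamma^k_ij = (1/2) g^{kl} (d_i g_jl + d_j g_il - d_l g_ij), with g^inv = (1/(EG-F^2)) [[G, -F], [-F, E]]
first partials: E_p = 72*p*q^2, E_q = 72*p^2*q, F_p = 45*q^3 + 54*p^2*q, F_q = 135*p*q^2 + 18*p^3, G_p = 90*p*q^2 + 36*p^3, G_q = 225*q^3 + 90*p^2*q
D = EG - F^2 = 1 + (225/4)*q^4 + 81*p^2*q^2 + 9*p^4
expanded: Gamma^p_pp = (G E_p - 2F F_p + F E_q)/(2D), Gamma^p_pq = (G E_q - F G_p)/(2D), Gamma^p_qq = (2G F_q - G G_p - F G_q)/(2D), Gamma^q_pp = (2E F_p - E E_q - F E_p)/(2D), Gamma^q_pq = (E G_p - F E_q)/(2D), Gamma^q_qq = (E G_q - 2F F_q + F G_p)/(2D); substitute and cancel common factors


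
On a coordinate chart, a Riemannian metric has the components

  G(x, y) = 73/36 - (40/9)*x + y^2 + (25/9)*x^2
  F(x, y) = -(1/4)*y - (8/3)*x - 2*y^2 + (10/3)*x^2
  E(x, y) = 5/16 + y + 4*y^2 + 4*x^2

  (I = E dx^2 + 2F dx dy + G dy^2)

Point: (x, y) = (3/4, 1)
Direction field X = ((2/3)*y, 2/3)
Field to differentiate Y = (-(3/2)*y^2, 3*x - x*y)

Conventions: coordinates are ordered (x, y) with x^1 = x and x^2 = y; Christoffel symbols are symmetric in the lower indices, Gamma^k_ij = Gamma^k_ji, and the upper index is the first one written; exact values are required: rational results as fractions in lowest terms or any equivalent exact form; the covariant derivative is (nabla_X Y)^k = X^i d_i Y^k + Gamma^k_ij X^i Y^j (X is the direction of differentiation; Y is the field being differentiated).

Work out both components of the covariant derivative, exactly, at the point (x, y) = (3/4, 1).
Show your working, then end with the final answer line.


E = 121/16, F = -19/8, G = 181/144 at the point
E_x = 6, E_y = 9, F_x = 7/3, F_y = -17/4, G_x = -5/18, G_y = 2
EG - F^2 = 8905/2304;  g^inv = (2304/8905) * [[181/144, 19/8], [19/8, 121/16]]
first-kind symbols [ij,l] = (1/2)(d_i g_jl + d_j g_il - d_l g_ij): [xx,x] = E_x/2 = 3, [xx,y] = F_x - E_y/2 = -13/6, [xy,x] = E_y/2 = 9/2, [xy,y] = G_x/2 = -5/36, [yy,x] = F_y - G_x/2 = -37/9, [yy,y] = G_y/2 = 1
Gamma^x_ij = (G*[ij,x] - F*[ij,y])/(EG - F^2), Gamma^y_ij = (E*[ij,y] - F*[ij,x])/(EG - F^2)
Gamma_xxx = -3168/8905, Gamma_xxy = 944/685, Gamma_xyy = -57904/80145, Gamma_yxx = -21336/8905, Gamma_yxy = 1708/685, Gamma_yyy = -5072/8905
X = (2/3, 2/3), Y = (-3/2, 3/2) at the point

Answer: (nabla_X Y)^x = -189682/80145, (nabla_X Y)^y = 142109/53430


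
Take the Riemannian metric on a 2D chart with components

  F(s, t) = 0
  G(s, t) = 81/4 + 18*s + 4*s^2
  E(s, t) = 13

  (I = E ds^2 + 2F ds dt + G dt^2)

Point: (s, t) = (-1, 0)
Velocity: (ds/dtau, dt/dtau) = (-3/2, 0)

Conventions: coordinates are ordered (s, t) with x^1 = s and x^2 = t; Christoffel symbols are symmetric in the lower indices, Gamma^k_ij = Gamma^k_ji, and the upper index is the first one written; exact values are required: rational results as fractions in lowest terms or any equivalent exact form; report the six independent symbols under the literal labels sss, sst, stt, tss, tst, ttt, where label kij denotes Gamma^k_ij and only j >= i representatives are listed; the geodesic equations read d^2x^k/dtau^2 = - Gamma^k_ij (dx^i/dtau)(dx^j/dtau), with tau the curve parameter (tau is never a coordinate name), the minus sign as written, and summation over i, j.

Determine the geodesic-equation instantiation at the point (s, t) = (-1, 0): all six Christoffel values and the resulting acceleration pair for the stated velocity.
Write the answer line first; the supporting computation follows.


Answer: Gamma_sss = 0, Gamma_sst = 0, Gamma_stt = -5/13, Gamma_tss = 0, Gamma_tst = 4/5, Gamma_ttt = 0; accelerations (d^2s/dtau^2, d^2t/dtau^2) = (0, 0)

E = 13, F = 0, G = 25/4 at the point
E_s = 0, E_t = 0, F_s = 0, F_t = 0, G_s = 10, G_t = 0
EG - F^2 = 325/4;  g^inv = (4/325) * [[25/4, 0], [0, 13]]
first-kind symbols [ij,l] = (1/2)(d_i g_jl + d_j g_il - d_l g_ij): [ss,s] = E_s/2 = 0, [ss,t] = F_s - E_t/2 = 0, [st,s] = E_t/2 = 0, [st,t] = G_s/2 = 5, [tt,s] = F_t - G_s/2 = -5, [tt,t] = G_t/2 = 0
Gamma^s_ij = (G*[ij,s] - F*[ij,t])/(EG - F^2), Gamma^t_ij = (E*[ij,t] - F*[ij,s])/(EG - F^2)
Gamma_sss = 0, Gamma_sst = 0, Gamma_stt = -5/13, Gamma_tss = 0, Gamma_tst = 4/5, Gamma_ttt = 0
d^2s/dtau^2 = -(Gamma_sss*(-3/2)^2 + 2*Gamma_sst*(-3/2)*(0) + Gamma_stt*(0)^2) = 0
d^2t/dtau^2 = -(Gamma_tss*(-3/2)^2 + 2*Gamma_tst*(-3/2)*(0) + Gamma_ttt*(0)^2) = 0


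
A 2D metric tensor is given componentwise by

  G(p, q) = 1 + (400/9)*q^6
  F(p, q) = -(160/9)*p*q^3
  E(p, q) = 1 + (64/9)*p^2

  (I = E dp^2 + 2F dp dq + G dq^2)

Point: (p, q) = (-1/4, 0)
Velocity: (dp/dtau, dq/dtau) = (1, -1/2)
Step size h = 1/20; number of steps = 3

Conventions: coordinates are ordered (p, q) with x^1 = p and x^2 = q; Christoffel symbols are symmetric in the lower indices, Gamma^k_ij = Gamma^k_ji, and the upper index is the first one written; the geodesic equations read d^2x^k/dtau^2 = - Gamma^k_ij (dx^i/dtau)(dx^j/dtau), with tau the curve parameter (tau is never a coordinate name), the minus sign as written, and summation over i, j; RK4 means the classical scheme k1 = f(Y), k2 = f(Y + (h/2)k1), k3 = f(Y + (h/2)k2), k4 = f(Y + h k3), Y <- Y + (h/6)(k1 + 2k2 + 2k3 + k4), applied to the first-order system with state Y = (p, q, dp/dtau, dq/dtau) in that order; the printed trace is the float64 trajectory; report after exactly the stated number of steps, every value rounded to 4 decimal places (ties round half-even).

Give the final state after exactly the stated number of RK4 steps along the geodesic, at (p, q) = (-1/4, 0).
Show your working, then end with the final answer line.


f(Y) = (dp/dtau, dq/dtau, -Gamma^p_ij Y'^i Y'^j, -Gamma^q_ij Y'^i Y'^j) with the Gammas evaluated at the stage position; h = 0.050000; intermediate values shown to 6 dp
step 0: p = -0.2500, q = 0.0000, dp/dtau = 1.0000, dq/dtau = -0.5000
step 1:
  k1: at (p, q) = (-0.250000, 0.000000), (dp/dtau, dq/dtau) = (1.000000, -0.500000); Gamma_ppp = -1.230769, Gamma_ppq = 0.000000, Gamma_pqq = 0.000000, Gamma_qpp = 0.000000, Gamma_qpq = 0.000000, Gamma_qqq = 0.000000; k1 = (1.000000, -0.500000, 1.230769, 0.000000)
  k2: at (p, q) = (-0.225000, -0.012500), (dp/dtau, dq/dtau) = (1.030769, -0.500000); Gamma_ppp = -1.176471, Gamma_ppq = 0.000000, Gamma_pqq = 0.001379, Gamma_qpp = 0.000026, Gamma_qpq = 0.000000, Gamma_qqq = 0.000000; k2 = (1.030769, -0.500000, 1.249638, -0.000027)
  k3: at (p, q) = (-0.224231, -0.012500), (dp/dtau, dq/dtau) = (1.031241, -0.500001); Gamma_ppp = -1.174571, Gamma_ppq = 0.000000, Gamma_pqq = 0.001376, Gamma_qpp = 0.000026, Gamma_qpq = 0.000000, Gamma_qqq = 0.000000; k3 = (1.031241, -0.500001, 1.248762, -0.000027)
  k4: at (p, q) = (-0.198438, -0.025000), (dp/dtau, dq/dtau) = (1.062438, -0.500001); Gamma_ppp = -1.102417, Gamma_ppq = 0.000000, Gamma_pqq = 0.005168, Gamma_qpp = 0.000217, Gamma_qpq = 0.000000, Gamma_qqq = -0.000001; k4 = (1.062438, -0.500001, 1.243089, -0.000245)
  Y <- Y + (h/6)(k1 + 2k2 + 2k3 + k4): p = -0.1984, q = -0.0250, dp/dtau = 1.0623, dq/dtau = -0.5000
step 2:
  k1: at (p, q) = (-0.198446, -0.025000), (dp/dtau, dq/dtau) = (1.062255, -0.500003); Gamma_ppp = -1.102443, Gamma_ppq = 0.000000, Gamma_pqq = 0.005168, Gamma_qpp = 0.000217, Gamma_qpq = 0.000000, Gamma_qqq = -0.000001; k1 = (1.062255, -0.500003, 1.242690, -0.000245)
  k2: at (p, q) = (-0.171890, -0.037500), (dp/dtau, dq/dtau) = (1.093323, -0.500009); Gamma_ppp = -1.010100, Gamma_ppq = 0.000000, Gamma_pqq = 0.010653, Gamma_qpp = 0.000775, Gamma_qpq = 0.000000, Gamma_qqq = -0.000008; k2 = (1.093323, -0.500009, 1.204764, -0.000924)
  k3: at (p, q) = (-0.171113, -0.037500), (dp/dtau, dq/dtau) = (1.092375, -0.500026); Gamma_ppp = -1.007112, Gamma_ppq = 0.000000, Gamma_pqq = 0.010622, Gamma_qpp = 0.000776, Gamma_qpq = 0.000000, Gamma_qqq = -0.000008; k3 = (1.092375, -0.500026, 1.199113, -0.000924)
  k4: at (p, q) = (-0.143827, -0.050001), (dp/dtau, dq/dtau) = (1.122211, -0.500049); Gamma_ppp = -0.891613, Gamma_ppq = 0.000000, Gamma_pqq = 0.016719, Gamma_qpp = 0.001937, Gamma_qpq = 0.000000, Gamma_qqq = -0.000036; k4 = (1.122211, -0.500049, 1.118680, -0.002431)
  Y <- Y + (h/6)(k1 + 2k2 + 2k3 + k4): p = -0.1438, q = -0.0500, dp/dtau = 1.1220, dq/dtau = -0.5001
step 3:
  k1: at (p, q) = (-0.143814, -0.050001), (dp/dtau, dq/dtau) = (1.121998, -0.500056); Gamma_ppp = -0.891552, Gamma_ppq = 0.000000, Gamma_pqq = 0.016717, Gamma_qpp = 0.001937, Gamma_qpq = 0.000000, Gamma_qqq = -0.000036; k1 = (1.121998, -0.500056, 1.118176, -0.002430)
  k2: at (p, q) = (-0.115764, -0.062502), (dp/dtau, dq/dtau) = (1.149953, -0.500117); Gamma_ppp = -0.751584, Gamma_ppq = 0.000000, Gamma_pqq = 0.022021, Gamma_qpp = 0.003963, Gamma_qpq = 0.000000, Gamma_qqq = -0.000116; k2 = (1.149953, -0.500117, 0.988381, -0.005212)
  k3: at (p, q) = (-0.115065, -0.062504), (dp/dtau, dq/dtau) = (1.146708, -0.500186); Gamma_ppp = -0.747830, Gamma_ppq = 0.000000, Gamma_pqq = 0.021912, Gamma_qpp = 0.003968, Gamma_qpq = 0.000000, Gamma_qqq = -0.000116; k3 = (1.146708, -0.500186, 0.977869, -0.005188)
  k4: at (p, q) = (-0.086479, -0.075010), (dp/dtau, dq/dtau) = (1.170892, -0.500315); Gamma_ppp = -0.583902, Gamma_ppq = 0.000000, Gamma_pqq = 0.024640, Gamma_qpp = 0.007124, Gamma_qpq = 0.000000, Gamma_qqq = -0.000301; k4 = (1.170892, -0.500315, 0.794354, -0.009692)
  Y <- Y + (h/6)(k1 + 2k2 + 2k3 + k4): p = -0.0864, q = -0.0750, dp/dtau = 1.1707, dq/dtau = -0.5003

Answer: p = -0.0864, q = -0.0750, dp/dtau = 1.1707, dq/dtau = -0.5003
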